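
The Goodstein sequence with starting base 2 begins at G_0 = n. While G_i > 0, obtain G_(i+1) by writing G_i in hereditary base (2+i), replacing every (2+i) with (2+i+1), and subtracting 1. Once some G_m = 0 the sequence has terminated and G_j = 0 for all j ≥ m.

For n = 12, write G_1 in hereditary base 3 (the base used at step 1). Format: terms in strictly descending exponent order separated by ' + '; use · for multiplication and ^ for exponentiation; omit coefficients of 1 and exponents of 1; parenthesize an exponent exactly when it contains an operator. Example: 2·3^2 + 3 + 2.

3^(3 + 1) + 2·3^2 + 2·3 + 2

(0) 12|_2 = 2^(2 + 1) + 2^2 ↦ 3^(3 + 1) + 3^3|_3 = 108 ⇒ 107
(1) 107|_3 = 3^(3 + 1) + 2·3^2 + 2·3 + 2 ↦ 4^(4 + 1) + 2·4^2 + 2·4 + 2|_4 = 1066 ⇒ 1065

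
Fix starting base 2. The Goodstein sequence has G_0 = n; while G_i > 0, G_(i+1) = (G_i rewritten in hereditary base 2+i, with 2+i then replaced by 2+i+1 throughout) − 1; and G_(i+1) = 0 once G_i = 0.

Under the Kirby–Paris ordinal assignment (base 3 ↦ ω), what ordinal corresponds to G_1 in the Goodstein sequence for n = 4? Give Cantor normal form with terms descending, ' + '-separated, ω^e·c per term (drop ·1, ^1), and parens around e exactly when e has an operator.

step 0: 4 = 2^2; sub 3 for 2: 3^3; = 27; G_1 = 27−1 = 26
step 1: 26 = 2·3^2 + 2·3 + 2; sub 4 for 3: 2·4^2 + 2·4 + 2; = 42; G_2 = 42−1 = 41

ω^2·2 + ω·2 + 2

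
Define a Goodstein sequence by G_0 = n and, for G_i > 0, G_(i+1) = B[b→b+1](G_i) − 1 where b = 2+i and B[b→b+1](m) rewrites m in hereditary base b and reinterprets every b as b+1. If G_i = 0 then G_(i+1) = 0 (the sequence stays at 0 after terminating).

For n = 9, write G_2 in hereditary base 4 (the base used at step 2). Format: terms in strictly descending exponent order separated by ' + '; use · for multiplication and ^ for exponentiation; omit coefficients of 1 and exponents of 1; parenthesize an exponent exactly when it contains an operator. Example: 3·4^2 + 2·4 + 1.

G_0 = 9. HB_2(9) = 2^(2 + 1) + 1. Bump = 82. G_1 = 81.
G_1 = 81. HB_3(81) = 3^(3 + 1). Bump = 1024. G_2 = 1023.

3·4^4 + 3·4^3 + 3·4^2 + 3·4 + 3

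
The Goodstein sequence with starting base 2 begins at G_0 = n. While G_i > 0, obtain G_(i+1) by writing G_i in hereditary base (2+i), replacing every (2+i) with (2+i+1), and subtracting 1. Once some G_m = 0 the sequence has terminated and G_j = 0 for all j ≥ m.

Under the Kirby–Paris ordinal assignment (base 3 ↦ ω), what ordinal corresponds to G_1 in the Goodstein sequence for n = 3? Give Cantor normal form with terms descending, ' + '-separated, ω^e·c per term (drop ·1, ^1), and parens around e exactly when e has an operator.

(0) 3|_2 = 2 + 1 ↦ 3 + 1|_3 = 4 ⇒ 3
(1) 3|_3 = 3 ↦ 4|_4 = 4 ⇒ 3

ω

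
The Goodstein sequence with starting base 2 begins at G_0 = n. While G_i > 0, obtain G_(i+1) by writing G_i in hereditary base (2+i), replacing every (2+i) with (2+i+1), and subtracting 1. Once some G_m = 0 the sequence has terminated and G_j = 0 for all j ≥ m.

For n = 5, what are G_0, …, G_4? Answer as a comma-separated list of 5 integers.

5, 27, 255, 467, 775

i=0: 5 = 2^2 + 1 (b=2); 2→3: 3^3 + 1 = 28; 28−1 = 27
i=1: 27 = 3^3 (b=3); 3→4: 4^4 = 256; 256−1 = 255
i=2: 255 = 3·4^3 + 3·4^2 + 3·4 + 3 (b=4); 4→5: 3·5^3 + 3·5^2 + 3·5 + 3 = 468; 468−1 = 467
i=3: 467 = 3·5^3 + 3·5^2 + 3·5 + 2 (b=5); 5→6: 3·6^3 + 3·6^2 + 3·6 + 2 = 776; 776−1 = 775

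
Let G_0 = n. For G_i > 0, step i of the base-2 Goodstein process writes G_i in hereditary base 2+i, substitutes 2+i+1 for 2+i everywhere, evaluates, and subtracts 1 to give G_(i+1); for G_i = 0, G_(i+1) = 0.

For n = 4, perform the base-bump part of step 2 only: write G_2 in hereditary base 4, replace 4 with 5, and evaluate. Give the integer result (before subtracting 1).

61

(0) 4|_2 = 2^2 ↦ 3^3|_3 = 27 ⇒ 26
(1) 26|_3 = 2·3^2 + 2·3 + 2 ↦ 2·4^2 + 2·4 + 2|_4 = 42 ⇒ 41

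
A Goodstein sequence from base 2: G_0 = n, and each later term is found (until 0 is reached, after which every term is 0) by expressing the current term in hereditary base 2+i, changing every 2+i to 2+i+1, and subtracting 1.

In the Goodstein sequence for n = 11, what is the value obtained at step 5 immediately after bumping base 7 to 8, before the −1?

(0) 11|_2 = 2^(2 + 1) + 2 + 1 ↦ 3^(3 + 1) + 3 + 1|_3 = 85 ⇒ 84
(1) 84|_3 = 3^(3 + 1) + 3 ↦ 4^(4 + 1) + 4|_4 = 1028 ⇒ 1027
(2) 1027|_4 = 4^(4 + 1) + 3 ↦ 5^(5 + 1) + 3|_5 = 15628 ⇒ 15627
(3) 15627|_5 = 5^(5 + 1) + 2 ↦ 6^(6 + 1) + 2|_6 = 279938 ⇒ 279937
(4) 279937|_6 = 6^(6 + 1) + 1 ↦ 7^(7 + 1) + 1|_7 = 5764802 ⇒ 5764801
(5) 5764801|_7 = 7^(7 + 1) ↦ 8^(8 + 1)|_8 = 134217728 ⇒ 134217727

134217728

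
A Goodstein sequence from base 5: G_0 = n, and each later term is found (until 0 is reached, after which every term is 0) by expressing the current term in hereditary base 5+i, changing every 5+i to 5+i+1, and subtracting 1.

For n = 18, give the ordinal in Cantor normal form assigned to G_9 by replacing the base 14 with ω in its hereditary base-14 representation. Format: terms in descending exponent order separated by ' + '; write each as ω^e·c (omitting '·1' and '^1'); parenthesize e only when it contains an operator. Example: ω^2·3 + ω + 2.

G_0 = 18. HB_5(18) = 3·5 + 3. Bump = 21. G_1 = 20.
G_1 = 20. HB_6(20) = 3·6 + 2. Bump = 23. G_2 = 22.
G_2 = 22. HB_7(22) = 3·7 + 1. Bump = 25. G_3 = 24.
G_3 = 24. HB_8(24) = 3·8. Bump = 27. G_4 = 26.
G_4 = 26. HB_9(26) = 2·9 + 8. Bump = 28. G_5 = 27.
G_5 = 27. HB_10(27) = 2·10 + 7. Bump = 29. G_6 = 28.
G_6 = 28. HB_11(28) = 2·11 + 6. Bump = 30. G_7 = 29.
G_7 = 29. HB_12(29) = 2·12 + 5. Bump = 31. G_8 = 30.
G_8 = 30. HB_13(30) = 2·13 + 4. Bump = 32. G_9 = 31.

ω·2 + 3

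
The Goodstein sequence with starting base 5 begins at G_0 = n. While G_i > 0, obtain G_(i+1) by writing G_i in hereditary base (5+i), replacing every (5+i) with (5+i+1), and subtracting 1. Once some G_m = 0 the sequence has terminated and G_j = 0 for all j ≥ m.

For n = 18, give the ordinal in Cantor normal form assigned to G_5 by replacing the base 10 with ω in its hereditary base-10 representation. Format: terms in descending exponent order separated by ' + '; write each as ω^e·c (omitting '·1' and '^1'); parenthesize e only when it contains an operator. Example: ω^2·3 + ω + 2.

ω·2 + 7

[0] 18 ≡ 3·5 + 3 (base 5). Lift 6: 21. −1: 20.
[1] 20 ≡ 3·6 + 2 (base 6). Lift 7: 23. −1: 22.
[2] 22 ≡ 3·7 + 1 (base 7). Lift 8: 25. −1: 24.
[3] 24 ≡ 3·8 (base 8). Lift 9: 27. −1: 26.
[4] 26 ≡ 2·9 + 8 (base 9). Lift 10: 28. −1: 27.
[5] 27 ≡ 2·10 + 7 (base 10). Lift 11: 29. −1: 28.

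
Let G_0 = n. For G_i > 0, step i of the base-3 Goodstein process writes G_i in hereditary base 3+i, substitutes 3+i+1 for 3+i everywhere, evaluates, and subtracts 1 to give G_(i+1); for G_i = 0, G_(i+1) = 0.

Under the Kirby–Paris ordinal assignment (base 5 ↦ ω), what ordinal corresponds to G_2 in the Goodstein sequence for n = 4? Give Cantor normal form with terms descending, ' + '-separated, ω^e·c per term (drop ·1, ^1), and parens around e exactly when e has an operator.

G_0 = 4. HB_3(4) = 3 + 1. Bump = 5. G_1 = 4.
G_1 = 4. HB_4(4) = 4. Bump = 5. G_2 = 4.
G_2 = 4. HB_5(4) = 4. Bump = 4. G_3 = 3.

4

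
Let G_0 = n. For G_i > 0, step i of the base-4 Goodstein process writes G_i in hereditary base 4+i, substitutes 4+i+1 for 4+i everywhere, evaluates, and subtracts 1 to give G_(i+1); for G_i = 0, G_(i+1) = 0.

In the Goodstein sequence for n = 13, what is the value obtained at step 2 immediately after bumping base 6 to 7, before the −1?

19

step 0: 13 = 3·4 + 1; sub 5 for 4: 3·5 + 1; = 16; G_1 = 16−1 = 15
step 1: 15 = 3·5; sub 6 for 5: 3·6; = 18; G_2 = 18−1 = 17
step 2: 17 = 2·6 + 5; sub 7 for 6: 2·7 + 5; = 19; G_3 = 19−1 = 18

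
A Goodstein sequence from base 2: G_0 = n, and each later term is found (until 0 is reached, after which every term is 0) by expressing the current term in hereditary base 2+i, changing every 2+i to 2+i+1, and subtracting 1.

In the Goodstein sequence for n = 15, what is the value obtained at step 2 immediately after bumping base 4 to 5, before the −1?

18753

G_0=15  [base 2] 2^(2 + 1) + 2^2 + 2 + 1  →[2↦3]→  3^(3 + 1) + 3^3 + 3 + 1 = 112  −1 ⇒ G_1=111
G_1=111  [base 3] 3^(3 + 1) + 3^3 + 3  →[3↦4]→  4^(4 + 1) + 4^4 + 4 = 1284  −1 ⇒ G_2=1283
G_2=1283  [base 4] 4^(4 + 1) + 4^4 + 3  →[4↦5]→  5^(5 + 1) + 5^5 + 3 = 18753  −1 ⇒ G_3=18752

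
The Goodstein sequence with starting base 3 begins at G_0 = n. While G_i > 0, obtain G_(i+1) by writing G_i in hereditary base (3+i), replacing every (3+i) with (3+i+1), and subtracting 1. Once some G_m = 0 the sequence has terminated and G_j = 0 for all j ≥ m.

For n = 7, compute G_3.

9

(0) 7|_3 = 2·3 + 1 ↦ 2·4 + 1|_4 = 9 ⇒ 8
(1) 8|_4 = 2·4 ↦ 2·5|_5 = 10 ⇒ 9
(2) 9|_5 = 5 + 4 ↦ 6 + 4|_6 = 10 ⇒ 9
(3) 9|_6 = 6 + 3 ↦ 7 + 3|_7 = 10 ⇒ 9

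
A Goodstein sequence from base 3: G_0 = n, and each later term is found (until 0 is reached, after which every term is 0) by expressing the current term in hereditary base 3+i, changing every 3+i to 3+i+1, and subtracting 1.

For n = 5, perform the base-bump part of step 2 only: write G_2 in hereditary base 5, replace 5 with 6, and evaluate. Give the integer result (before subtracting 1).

i=0: 5 = 3 + 2 (b=3); 3→4: 4 + 2 = 6; 6−1 = 5
i=1: 5 = 4 + 1 (b=4); 4→5: 5 + 1 = 6; 6−1 = 5

6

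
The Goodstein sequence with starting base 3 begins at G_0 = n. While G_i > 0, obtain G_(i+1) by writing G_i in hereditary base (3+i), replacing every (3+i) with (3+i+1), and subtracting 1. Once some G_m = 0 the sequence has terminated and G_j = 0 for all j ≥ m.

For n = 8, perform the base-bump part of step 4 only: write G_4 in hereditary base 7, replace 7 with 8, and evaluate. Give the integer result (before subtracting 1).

12

step 0: 8 = 2·3 + 2; sub 4 for 3: 2·4 + 2; = 10; G_1 = 10−1 = 9
step 1: 9 = 2·4 + 1; sub 5 for 4: 2·5 + 1; = 11; G_2 = 11−1 = 10
step 2: 10 = 2·5; sub 6 for 5: 2·6; = 12; G_3 = 12−1 = 11
step 3: 11 = 6 + 5; sub 7 for 6: 7 + 5; = 12; G_4 = 12−1 = 11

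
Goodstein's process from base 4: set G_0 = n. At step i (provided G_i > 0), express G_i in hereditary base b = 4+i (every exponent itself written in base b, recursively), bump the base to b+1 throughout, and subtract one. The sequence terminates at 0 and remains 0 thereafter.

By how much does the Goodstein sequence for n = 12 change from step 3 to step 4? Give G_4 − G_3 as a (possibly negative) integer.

1

G_0 = 12. HB_4(12) = 3·4. Bump = 15. G_1 = 14.
G_1 = 14. HB_5(14) = 2·5 + 4. Bump = 16. G_2 = 15.
G_2 = 15. HB_6(15) = 2·6 + 3. Bump = 17. G_3 = 16.
G_3 = 16. HB_7(16) = 2·7 + 2. Bump = 18. G_4 = 17.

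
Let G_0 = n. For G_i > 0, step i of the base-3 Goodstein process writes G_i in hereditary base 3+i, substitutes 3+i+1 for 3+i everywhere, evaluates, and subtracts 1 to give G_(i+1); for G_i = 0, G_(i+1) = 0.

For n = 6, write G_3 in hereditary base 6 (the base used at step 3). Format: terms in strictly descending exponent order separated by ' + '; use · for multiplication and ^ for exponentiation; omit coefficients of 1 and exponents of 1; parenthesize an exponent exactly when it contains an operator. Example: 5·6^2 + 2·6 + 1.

i=0: 6 = 2·3 (b=3); 3→4: 2·4 = 8; 8−1 = 7
i=1: 7 = 4 + 3 (b=4); 4→5: 5 + 3 = 8; 8−1 = 7
i=2: 7 = 5 + 2 (b=5); 5→6: 6 + 2 = 8; 8−1 = 7
i=3: 7 = 6 + 1 (b=6); 6→7: 7 + 1 = 8; 8−1 = 7

6 + 1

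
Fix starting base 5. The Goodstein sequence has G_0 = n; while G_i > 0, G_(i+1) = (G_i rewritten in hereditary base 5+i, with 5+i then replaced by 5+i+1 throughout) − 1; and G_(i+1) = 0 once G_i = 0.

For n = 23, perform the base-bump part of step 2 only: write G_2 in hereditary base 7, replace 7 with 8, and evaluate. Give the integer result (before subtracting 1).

33

step 0: 23 = 4·5 + 3; sub 6 for 5: 4·6 + 3; = 27; G_1 = 27−1 = 26
step 1: 26 = 4·6 + 2; sub 7 for 6: 4·7 + 2; = 30; G_2 = 30−1 = 29
step 2: 29 = 4·7 + 1; sub 8 for 7: 4·8 + 1; = 33; G_3 = 33−1 = 32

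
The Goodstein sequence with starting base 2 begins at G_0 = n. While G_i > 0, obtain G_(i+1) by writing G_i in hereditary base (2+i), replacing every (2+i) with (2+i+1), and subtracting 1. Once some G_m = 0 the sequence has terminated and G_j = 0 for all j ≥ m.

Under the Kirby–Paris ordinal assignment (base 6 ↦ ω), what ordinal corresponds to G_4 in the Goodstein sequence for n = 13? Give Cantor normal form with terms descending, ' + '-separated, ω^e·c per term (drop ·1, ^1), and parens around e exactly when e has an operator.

13 —HB2→ 2^(2 + 1) + 2^2 + 1 —bump→ 3^(3 + 1) + 3^3 + 1 = 109 —(−1)→ 108
108 —HB3→ 3^(3 + 1) + 3^3 —bump→ 4^(4 + 1) + 4^4 = 1280 —(−1)→ 1279
1279 —HB4→ 4^(4 + 1) + 3·4^3 + 3·4^2 + 3·4 + 3 —bump→ 5^(5 + 1) + 3·5^3 + 3·5^2 + 3·5 + 3 = 16093 —(−1)→ 16092
16092 —HB5→ 5^(5 + 1) + 3·5^3 + 3·5^2 + 3·5 + 2 —bump→ 6^(6 + 1) + 3·6^3 + 3·6^2 + 3·6 + 2 = 280712 —(−1)→ 280711
280711 —HB6→ 6^(6 + 1) + 3·6^3 + 3·6^2 + 3·6 + 1 —bump→ 7^(7 + 1) + 3·7^3 + 3·7^2 + 3·7 + 1 = 5765999 —(−1)→ 5765998

ω^(ω + 1) + ω^3·3 + ω^2·3 + ω·3 + 1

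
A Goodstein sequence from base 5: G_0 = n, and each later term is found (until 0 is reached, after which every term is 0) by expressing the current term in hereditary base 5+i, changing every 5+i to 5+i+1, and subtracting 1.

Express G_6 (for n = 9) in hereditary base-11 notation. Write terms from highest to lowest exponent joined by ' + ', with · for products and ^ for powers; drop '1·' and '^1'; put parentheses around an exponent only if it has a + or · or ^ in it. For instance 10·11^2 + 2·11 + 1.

8

base 5: 9 = 5 + 4; at 6: 6 + 4 = 10; next = 9
base 6: 9 = 6 + 3; at 7: 7 + 3 = 10; next = 9
base 7: 9 = 7 + 2; at 8: 8 + 2 = 10; next = 9
base 8: 9 = 8 + 1; at 9: 9 + 1 = 10; next = 9
base 9: 9 = 9; at 10: 10 = 10; next = 9
base 10: 9 = 9; at 11: 9 = 9; next = 8
base 11: 8 = 8; at 12: 8 = 8; next = 7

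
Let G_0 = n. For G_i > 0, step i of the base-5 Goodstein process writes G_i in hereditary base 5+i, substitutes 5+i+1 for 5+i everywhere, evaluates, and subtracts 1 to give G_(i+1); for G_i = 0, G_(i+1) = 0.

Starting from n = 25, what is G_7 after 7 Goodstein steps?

59

G_0 = 25. HB_5(25) = 5^2. Bump = 36. G_1 = 35.
G_1 = 35. HB_6(35) = 5·6 + 5. Bump = 40. G_2 = 39.
G_2 = 39. HB_7(39) = 5·7 + 4. Bump = 44. G_3 = 43.
G_3 = 43. HB_8(43) = 5·8 + 3. Bump = 48. G_4 = 47.
G_4 = 47. HB_9(47) = 5·9 + 2. Bump = 52. G_5 = 51.
G_5 = 51. HB_10(51) = 5·10 + 1. Bump = 56. G_6 = 55.
G_6 = 55. HB_11(55) = 5·11. Bump = 60. G_7 = 59.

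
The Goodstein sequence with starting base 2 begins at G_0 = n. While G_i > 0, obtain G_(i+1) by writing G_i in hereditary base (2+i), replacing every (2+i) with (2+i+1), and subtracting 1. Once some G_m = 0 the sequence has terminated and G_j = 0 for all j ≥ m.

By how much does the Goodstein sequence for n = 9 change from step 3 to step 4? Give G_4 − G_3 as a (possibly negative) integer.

130901

G_0=9  [base 2] 2^(2 + 1) + 1  →[2↦3]→  3^(3 + 1) + 1 = 82  −1 ⇒ G_1=81
G_1=81  [base 3] 3^(3 + 1)  →[3↦4]→  4^(4 + 1) = 1024  −1 ⇒ G_2=1023
G_2=1023  [base 4] 3·4^4 + 3·4^3 + 3·4^2 + 3·4 + 3  →[4↦5]→  3·5^5 + 3·5^3 + 3·5^2 + 3·5 + 3 = 9843  −1 ⇒ G_3=9842
G_3=9842  [base 5] 3·5^5 + 3·5^3 + 3·5^2 + 3·5 + 2  →[5↦6]→  3·6^6 + 3·6^3 + 3·6^2 + 3·6 + 2 = 140744  −1 ⇒ G_4=140743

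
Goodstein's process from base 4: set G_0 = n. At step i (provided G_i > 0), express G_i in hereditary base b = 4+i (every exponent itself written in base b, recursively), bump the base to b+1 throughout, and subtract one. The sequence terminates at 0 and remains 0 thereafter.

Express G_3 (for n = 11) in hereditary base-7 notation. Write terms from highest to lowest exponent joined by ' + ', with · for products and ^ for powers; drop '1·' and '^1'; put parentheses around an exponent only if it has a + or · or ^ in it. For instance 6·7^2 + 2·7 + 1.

2·7

step 0: 11 = 2·4 + 3; sub 5 for 4: 2·5 + 3; = 13; G_1 = 13−1 = 12
step 1: 12 = 2·5 + 2; sub 6 for 5: 2·6 + 2; = 14; G_2 = 14−1 = 13
step 2: 13 = 2·6 + 1; sub 7 for 6: 2·7 + 1; = 15; G_3 = 15−1 = 14
step 3: 14 = 2·7; sub 8 for 7: 2·8; = 16; G_4 = 16−1 = 15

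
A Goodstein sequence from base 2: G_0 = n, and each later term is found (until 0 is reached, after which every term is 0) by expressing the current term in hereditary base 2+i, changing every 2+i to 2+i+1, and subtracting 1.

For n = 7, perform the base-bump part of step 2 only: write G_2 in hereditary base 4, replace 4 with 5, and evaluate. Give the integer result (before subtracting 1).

[0] 7 ≡ 2^2 + 2 + 1 (base 2). Lift 3: 31. −1: 30.
[1] 30 ≡ 3^3 + 3 (base 3). Lift 4: 260. −1: 259.
[2] 259 ≡ 4^4 + 3 (base 4). Lift 5: 3128. −1: 3127.

3128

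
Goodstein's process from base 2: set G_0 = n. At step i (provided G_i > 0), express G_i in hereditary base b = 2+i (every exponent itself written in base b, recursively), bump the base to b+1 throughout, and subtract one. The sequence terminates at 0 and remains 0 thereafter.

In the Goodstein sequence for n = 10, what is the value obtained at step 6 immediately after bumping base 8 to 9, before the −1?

1937434593

[0] 10 ≡ 2^(2 + 1) + 2 (base 2). Lift 3: 84. −1: 83.
[1] 83 ≡ 3^(3 + 1) + 2 (base 3). Lift 4: 1026. −1: 1025.
[2] 1025 ≡ 4^(4 + 1) + 1 (base 4). Lift 5: 15626. −1: 15625.
[3] 15625 ≡ 5^(5 + 1) (base 5). Lift 6: 279936. −1: 279935.
[4] 279935 ≡ 5·6^6 + 5·6^5 + 5·6^4 + 5·6^3 + 5·6^2 + 5·6 + 5 (base 6). Lift 7: 4215755. −1: 4215754.
[5] 4215754 ≡ 5·7^7 + 5·7^5 + 5·7^4 + 5·7^3 + 5·7^2 + 5·7 + 4 (base 7). Lift 8: 84073324. −1: 84073323.
[6] 84073323 ≡ 5·8^8 + 5·8^5 + 5·8^4 + 5·8^3 + 5·8^2 + 5·8 + 3 (base 8). Lift 9: 1937434593. −1: 1937434592.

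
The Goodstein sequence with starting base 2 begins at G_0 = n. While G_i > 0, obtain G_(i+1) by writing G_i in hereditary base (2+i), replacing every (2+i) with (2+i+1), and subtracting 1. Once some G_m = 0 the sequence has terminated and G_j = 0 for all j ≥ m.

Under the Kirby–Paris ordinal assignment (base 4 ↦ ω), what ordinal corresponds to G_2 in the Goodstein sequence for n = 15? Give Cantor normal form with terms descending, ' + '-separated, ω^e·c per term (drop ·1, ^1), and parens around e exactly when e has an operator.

step 0: 15 = 2^(2 + 1) + 2^2 + 2 + 1; sub 3 for 2: 3^(3 + 1) + 3^3 + 3 + 1; = 112; G_1 = 112−1 = 111
step 1: 111 = 3^(3 + 1) + 3^3 + 3; sub 4 for 3: 4^(4 + 1) + 4^4 + 4; = 1284; G_2 = 1284−1 = 1283

ω^(ω + 1) + ω^ω + 3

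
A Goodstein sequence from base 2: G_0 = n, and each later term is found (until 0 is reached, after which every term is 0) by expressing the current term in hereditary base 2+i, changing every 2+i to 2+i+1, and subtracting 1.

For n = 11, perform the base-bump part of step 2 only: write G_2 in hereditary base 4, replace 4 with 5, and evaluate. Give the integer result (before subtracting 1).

15628

step 0: 11 = 2^(2 + 1) + 2 + 1; sub 3 for 2: 3^(3 + 1) + 3 + 1; = 85; G_1 = 85−1 = 84
step 1: 84 = 3^(3 + 1) + 3; sub 4 for 3: 4^(4 + 1) + 4; = 1028; G_2 = 1028−1 = 1027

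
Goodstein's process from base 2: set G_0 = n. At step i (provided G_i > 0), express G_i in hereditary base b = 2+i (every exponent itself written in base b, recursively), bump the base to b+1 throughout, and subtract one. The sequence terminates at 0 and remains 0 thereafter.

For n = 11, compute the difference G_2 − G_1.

G_0 = 11. HB_2(11) = 2^(2 + 1) + 2 + 1. Bump = 85. G_1 = 84.
G_1 = 84. HB_3(84) = 3^(3 + 1) + 3. Bump = 1028. G_2 = 1027.

943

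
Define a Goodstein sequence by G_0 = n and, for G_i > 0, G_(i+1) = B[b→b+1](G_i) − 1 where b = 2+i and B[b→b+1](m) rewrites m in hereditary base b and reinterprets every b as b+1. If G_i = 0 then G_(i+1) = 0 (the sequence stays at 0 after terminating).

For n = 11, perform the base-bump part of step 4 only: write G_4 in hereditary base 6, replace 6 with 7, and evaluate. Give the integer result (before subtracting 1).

(0) 11|_2 = 2^(2 + 1) + 2 + 1 ↦ 3^(3 + 1) + 3 + 1|_3 = 85 ⇒ 84
(1) 84|_3 = 3^(3 + 1) + 3 ↦ 4^(4 + 1) + 4|_4 = 1028 ⇒ 1027
(2) 1027|_4 = 4^(4 + 1) + 3 ↦ 5^(5 + 1) + 3|_5 = 15628 ⇒ 15627
(3) 15627|_5 = 5^(5 + 1) + 2 ↦ 6^(6 + 1) + 2|_6 = 279938 ⇒ 279937

5764802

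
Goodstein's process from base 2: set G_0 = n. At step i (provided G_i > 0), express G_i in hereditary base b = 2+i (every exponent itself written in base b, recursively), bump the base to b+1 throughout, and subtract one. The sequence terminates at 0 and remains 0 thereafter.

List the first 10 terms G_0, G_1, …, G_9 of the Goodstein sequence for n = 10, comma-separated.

10, 83, 1025, 15625, 279935, 4215754, 84073323, 1937434592, 50000555551, 1426559238830

(0) 10|_2 = 2^(2 + 1) + 2 ↦ 3^(3 + 1) + 3|_3 = 84 ⇒ 83
(1) 83|_3 = 3^(3 + 1) + 2 ↦ 4^(4 + 1) + 2|_4 = 1026 ⇒ 1025
(2) 1025|_4 = 4^(4 + 1) + 1 ↦ 5^(5 + 1) + 1|_5 = 15626 ⇒ 15625
(3) 15625|_5 = 5^(5 + 1) ↦ 6^(6 + 1)|_6 = 279936 ⇒ 279935
(4) 279935|_6 = 5·6^6 + 5·6^5 + 5·6^4 + 5·6^3 + 5·6^2 + 5·6 + 5 ↦ 5·7^7 + 5·7^5 + 5·7^4 + 5·7^3 + 5·7^2 + 5·7 + 5|_7 = 4215755 ⇒ 4215754
(5) 4215754|_7 = 5·7^7 + 5·7^5 + 5·7^4 + 5·7^3 + 5·7^2 + 5·7 + 4 ↦ 5·8^8 + 5·8^5 + 5·8^4 + 5·8^3 + 5·8^2 + 5·8 + 4|_8 = 84073324 ⇒ 84073323
(6) 84073323|_8 = 5·8^8 + 5·8^5 + 5·8^4 + 5·8^3 + 5·8^2 + 5·8 + 3 ↦ 5·9^9 + 5·9^5 + 5·9^4 + 5·9^3 + 5·9^2 + 5·9 + 3|_9 = 1937434593 ⇒ 1937434592
(7) 1937434592|_9 = 5·9^9 + 5·9^5 + 5·9^4 + 5·9^3 + 5·9^2 + 5·9 + 2 ↦ 5·10^10 + 5·10^5 + 5·10^4 + 5·10^3 + 5·10^2 + 5·10 + 2|_10 = 50000555552 ⇒ 50000555551
(8) 50000555551|_10 = 5·10^10 + 5·10^5 + 5·10^4 + 5·10^3 + 5·10^2 + 5·10 + 1 ↦ 5·11^11 + 5·11^5 + 5·11^4 + 5·11^3 + 5·11^2 + 5·11 + 1|_11 = 1426559238831 ⇒ 1426559238830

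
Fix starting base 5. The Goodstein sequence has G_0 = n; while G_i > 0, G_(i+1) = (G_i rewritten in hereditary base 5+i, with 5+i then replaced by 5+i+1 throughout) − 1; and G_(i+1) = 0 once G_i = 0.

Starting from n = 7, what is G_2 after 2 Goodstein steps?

7

i=0: 7 = 5 + 2 (b=5); 5→6: 6 + 2 = 8; 8−1 = 7
i=1: 7 = 6 + 1 (b=6); 6→7: 7 + 1 = 8; 8−1 = 7
i=2: 7 = 7 (b=7); 7→8: 8 = 8; 8−1 = 7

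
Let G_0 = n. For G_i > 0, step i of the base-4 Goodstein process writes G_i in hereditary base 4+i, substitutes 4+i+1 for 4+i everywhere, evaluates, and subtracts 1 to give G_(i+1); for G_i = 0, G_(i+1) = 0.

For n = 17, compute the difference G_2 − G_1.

G_0=17  [base 4] 4^2 + 1  →[4↦5]→  5^2 + 1 = 26  −1 ⇒ G_1=25
G_1=25  [base 5] 5^2  →[5↦6]→  6^2 = 36  −1 ⇒ G_2=35

10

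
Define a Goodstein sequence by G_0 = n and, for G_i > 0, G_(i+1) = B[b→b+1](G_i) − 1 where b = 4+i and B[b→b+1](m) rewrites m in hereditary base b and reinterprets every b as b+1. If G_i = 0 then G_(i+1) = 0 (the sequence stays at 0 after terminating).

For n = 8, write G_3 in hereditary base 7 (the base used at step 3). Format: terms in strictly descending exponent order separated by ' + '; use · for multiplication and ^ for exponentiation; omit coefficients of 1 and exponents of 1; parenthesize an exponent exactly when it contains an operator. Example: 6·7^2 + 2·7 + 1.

7 + 2

G_0 = 8. HB_4(8) = 2·4. Bump = 10. G_1 = 9.
G_1 = 9. HB_5(9) = 5 + 4. Bump = 10. G_2 = 9.
G_2 = 9. HB_6(9) = 6 + 3. Bump = 10. G_3 = 9.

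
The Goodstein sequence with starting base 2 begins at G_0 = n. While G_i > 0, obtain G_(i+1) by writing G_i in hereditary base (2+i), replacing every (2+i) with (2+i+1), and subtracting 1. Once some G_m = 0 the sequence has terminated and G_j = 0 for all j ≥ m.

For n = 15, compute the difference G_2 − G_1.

(0) 15|_2 = 2^(2 + 1) + 2^2 + 2 + 1 ↦ 3^(3 + 1) + 3^3 + 3 + 1|_3 = 112 ⇒ 111
(1) 111|_3 = 3^(3 + 1) + 3^3 + 3 ↦ 4^(4 + 1) + 4^4 + 4|_4 = 1284 ⇒ 1283

1172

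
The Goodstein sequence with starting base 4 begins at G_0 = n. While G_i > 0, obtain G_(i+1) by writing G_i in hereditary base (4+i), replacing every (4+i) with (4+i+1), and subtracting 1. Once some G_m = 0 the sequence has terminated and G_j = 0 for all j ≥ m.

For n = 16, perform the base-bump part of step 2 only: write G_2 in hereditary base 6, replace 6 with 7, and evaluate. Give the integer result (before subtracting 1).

31

i=0: 16 = 4^2 (b=4); 4→5: 5^2 = 25; 25−1 = 24
i=1: 24 = 4·5 + 4 (b=5); 5→6: 4·6 + 4 = 28; 28−1 = 27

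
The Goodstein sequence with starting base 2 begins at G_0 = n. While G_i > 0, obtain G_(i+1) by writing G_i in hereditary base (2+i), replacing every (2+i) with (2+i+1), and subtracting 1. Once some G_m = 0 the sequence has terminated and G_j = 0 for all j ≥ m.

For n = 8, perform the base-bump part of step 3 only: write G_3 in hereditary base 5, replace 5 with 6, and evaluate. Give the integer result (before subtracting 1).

93396

base 2: 8 = 2^(2 + 1); at 3: 3^(3 + 1) = 81; next = 80
base 3: 80 = 2·3^3 + 2·3^2 + 2·3 + 2; at 4: 2·4^4 + 2·4^2 + 2·4 + 2 = 554; next = 553
base 4: 553 = 2·4^4 + 2·4^2 + 2·4 + 1; at 5: 2·5^5 + 2·5^2 + 2·5 + 1 = 6311; next = 6310
base 5: 6310 = 2·5^5 + 2·5^2 + 2·5; at 6: 2·6^6 + 2·6^2 + 2·6 = 93396; next = 93395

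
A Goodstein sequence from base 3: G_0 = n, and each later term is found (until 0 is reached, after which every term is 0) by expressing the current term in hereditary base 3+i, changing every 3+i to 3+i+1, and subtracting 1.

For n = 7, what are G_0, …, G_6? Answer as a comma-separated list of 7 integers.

step 0: 7 = 2·3 + 1; sub 4 for 3: 2·4 + 1; = 9; G_1 = 9−1 = 8
step 1: 8 = 2·4; sub 5 for 4: 2·5; = 10; G_2 = 10−1 = 9
step 2: 9 = 5 + 4; sub 6 for 5: 6 + 4; = 10; G_3 = 10−1 = 9
step 3: 9 = 6 + 3; sub 7 for 6: 7 + 3; = 10; G_4 = 10−1 = 9
step 4: 9 = 7 + 2; sub 8 for 7: 8 + 2; = 10; G_5 = 10−1 = 9
step 5: 9 = 8 + 1; sub 9 for 8: 9 + 1; = 10; G_6 = 10−1 = 9

7, 8, 9, 9, 9, 9, 9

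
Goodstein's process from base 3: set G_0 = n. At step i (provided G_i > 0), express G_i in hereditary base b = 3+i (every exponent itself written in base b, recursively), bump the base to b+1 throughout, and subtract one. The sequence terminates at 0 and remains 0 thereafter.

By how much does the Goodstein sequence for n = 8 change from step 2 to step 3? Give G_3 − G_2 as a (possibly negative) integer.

1

(0) 8|_3 = 2·3 + 2 ↦ 2·4 + 2|_4 = 10 ⇒ 9
(1) 9|_4 = 2·4 + 1 ↦ 2·5 + 1|_5 = 11 ⇒ 10
(2) 10|_5 = 2·5 ↦ 2·6|_6 = 12 ⇒ 11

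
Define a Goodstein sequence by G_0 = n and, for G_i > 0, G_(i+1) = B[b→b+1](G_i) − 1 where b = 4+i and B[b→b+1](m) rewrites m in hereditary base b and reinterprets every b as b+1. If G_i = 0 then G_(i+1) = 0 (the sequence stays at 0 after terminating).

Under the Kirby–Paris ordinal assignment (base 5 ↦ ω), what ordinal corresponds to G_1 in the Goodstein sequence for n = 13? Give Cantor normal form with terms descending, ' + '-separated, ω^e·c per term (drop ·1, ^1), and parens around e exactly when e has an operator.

13 —HB4→ 3·4 + 1 —bump→ 3·5 + 1 = 16 —(−1)→ 15
15 —HB5→ 3·5 —bump→ 3·6 = 18 —(−1)→ 17

ω·3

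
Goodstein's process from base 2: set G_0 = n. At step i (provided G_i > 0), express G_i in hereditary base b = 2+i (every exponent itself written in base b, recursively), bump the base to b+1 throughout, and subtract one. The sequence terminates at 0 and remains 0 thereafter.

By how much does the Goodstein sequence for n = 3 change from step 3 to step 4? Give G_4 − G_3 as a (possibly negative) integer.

(0) 3|_2 = 2 + 1 ↦ 3 + 1|_3 = 4 ⇒ 3
(1) 3|_3 = 3 ↦ 4|_4 = 4 ⇒ 3
(2) 3|_4 = 3 ↦ 3|_5 = 3 ⇒ 2
(3) 2|_5 = 2 ↦ 2|_6 = 2 ⇒ 1

-1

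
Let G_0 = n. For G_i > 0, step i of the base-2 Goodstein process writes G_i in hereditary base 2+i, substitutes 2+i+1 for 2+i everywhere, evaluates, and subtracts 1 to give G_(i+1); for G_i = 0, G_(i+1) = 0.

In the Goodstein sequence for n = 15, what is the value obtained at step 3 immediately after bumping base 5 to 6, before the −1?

step 0: 15 = 2^(2 + 1) + 2^2 + 2 + 1; sub 3 for 2: 3^(3 + 1) + 3^3 + 3 + 1; = 112; G_1 = 112−1 = 111
step 1: 111 = 3^(3 + 1) + 3^3 + 3; sub 4 for 3: 4^(4 + 1) + 4^4 + 4; = 1284; G_2 = 1284−1 = 1283
step 2: 1283 = 4^(4 + 1) + 4^4 + 3; sub 5 for 4: 5^(5 + 1) + 5^5 + 3; = 18753; G_3 = 18753−1 = 18752

326594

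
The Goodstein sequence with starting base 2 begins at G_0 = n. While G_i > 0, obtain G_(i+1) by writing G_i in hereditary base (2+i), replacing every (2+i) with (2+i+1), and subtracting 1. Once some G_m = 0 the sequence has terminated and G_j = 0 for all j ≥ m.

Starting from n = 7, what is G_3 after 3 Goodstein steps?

7 —HB2→ 2^2 + 2 + 1 —bump→ 3^3 + 3 + 1 = 31 —(−1)→ 30
30 —HB3→ 3^3 + 3 —bump→ 4^4 + 4 = 260 —(−1)→ 259
259 —HB4→ 4^4 + 3 —bump→ 5^5 + 3 = 3128 —(−1)→ 3127
3127 —HB5→ 5^5 + 2 —bump→ 6^6 + 2 = 46658 —(−1)→ 46657

3127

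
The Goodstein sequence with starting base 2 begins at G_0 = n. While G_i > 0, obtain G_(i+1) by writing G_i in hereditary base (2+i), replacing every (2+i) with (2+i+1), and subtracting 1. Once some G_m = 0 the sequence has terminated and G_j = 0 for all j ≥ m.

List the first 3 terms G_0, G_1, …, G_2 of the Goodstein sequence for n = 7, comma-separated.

7, 30, 259

i=0: 7 = 2^2 + 2 + 1 (b=2); 2→3: 3^3 + 3 + 1 = 31; 31−1 = 30
i=1: 30 = 3^3 + 3 (b=3); 3→4: 4^4 + 4 = 260; 260−1 = 259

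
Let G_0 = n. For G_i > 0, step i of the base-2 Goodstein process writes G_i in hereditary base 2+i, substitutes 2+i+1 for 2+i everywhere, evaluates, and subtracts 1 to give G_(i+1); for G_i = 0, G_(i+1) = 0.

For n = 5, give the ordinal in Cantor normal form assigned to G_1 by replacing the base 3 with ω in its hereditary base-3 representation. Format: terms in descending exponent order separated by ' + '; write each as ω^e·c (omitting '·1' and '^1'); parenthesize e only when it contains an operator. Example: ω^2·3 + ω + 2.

i=0: 5 = 2^2 + 1 (b=2); 2→3: 3^3 + 1 = 28; 28−1 = 27
i=1: 27 = 3^3 (b=3); 3→4: 4^4 = 256; 256−1 = 255

ω^ω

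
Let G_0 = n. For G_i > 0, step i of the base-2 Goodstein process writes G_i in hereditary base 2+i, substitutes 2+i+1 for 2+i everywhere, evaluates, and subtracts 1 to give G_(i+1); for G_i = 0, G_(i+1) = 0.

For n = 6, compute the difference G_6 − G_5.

i=0: 6 = 2^2 + 2 (b=2); 2→3: 3^3 + 3 = 30; 30−1 = 29
i=1: 29 = 3^3 + 2 (b=3); 3→4: 4^4 + 2 = 258; 258−1 = 257
i=2: 257 = 4^4 + 1 (b=4); 4→5: 5^5 + 1 = 3126; 3126−1 = 3125
i=3: 3125 = 5^5 (b=5); 5→6: 6^6 = 46656; 46656−1 = 46655
i=4: 46655 = 5·6^5 + 5·6^4 + 5·6^3 + 5·6^2 + 5·6 + 5 (b=6); 6→7: 5·7^5 + 5·7^4 + 5·7^3 + 5·7^2 + 5·7 + 5 = 98040; 98040−1 = 98039
i=5: 98039 = 5·7^5 + 5·7^4 + 5·7^3 + 5·7^2 + 5·7 + 4 (b=7); 7→8: 5·8^5 + 5·8^4 + 5·8^3 + 5·8^2 + 5·8 + 4 = 187244; 187244−1 = 187243

89204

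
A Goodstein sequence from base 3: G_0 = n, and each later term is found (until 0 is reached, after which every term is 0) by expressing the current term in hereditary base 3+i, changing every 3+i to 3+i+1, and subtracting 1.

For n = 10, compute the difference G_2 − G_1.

base 3: 10 = 3^2 + 1; at 4: 4^2 + 1 = 17; next = 16
base 4: 16 = 4^2; at 5: 5^2 = 25; next = 24

8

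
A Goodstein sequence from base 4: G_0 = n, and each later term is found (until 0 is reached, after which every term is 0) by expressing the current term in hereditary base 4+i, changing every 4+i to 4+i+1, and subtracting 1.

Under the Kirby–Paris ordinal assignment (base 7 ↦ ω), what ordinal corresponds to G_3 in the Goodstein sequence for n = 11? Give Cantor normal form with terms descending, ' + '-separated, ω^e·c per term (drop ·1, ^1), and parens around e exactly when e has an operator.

i=0: 11 = 2·4 + 3 (b=4); 4→5: 2·5 + 3 = 13; 13−1 = 12
i=1: 12 = 2·5 + 2 (b=5); 5→6: 2·6 + 2 = 14; 14−1 = 13
i=2: 13 = 2·6 + 1 (b=6); 6→7: 2·7 + 1 = 15; 15−1 = 14
i=3: 14 = 2·7 (b=7); 7→8: 2·8 = 16; 16−1 = 15

ω·2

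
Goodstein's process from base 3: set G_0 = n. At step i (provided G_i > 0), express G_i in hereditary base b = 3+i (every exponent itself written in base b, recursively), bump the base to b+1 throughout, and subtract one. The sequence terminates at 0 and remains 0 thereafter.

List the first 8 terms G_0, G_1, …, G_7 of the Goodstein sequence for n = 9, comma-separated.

9, 15, 17, 19, 21, 23, 24, 25

i=0: 9 = 3^2 (b=3); 3→4: 4^2 = 16; 16−1 = 15
i=1: 15 = 3·4 + 3 (b=4); 4→5: 3·5 + 3 = 18; 18−1 = 17
i=2: 17 = 3·5 + 2 (b=5); 5→6: 3·6 + 2 = 20; 20−1 = 19
i=3: 19 = 3·6 + 1 (b=6); 6→7: 3·7 + 1 = 22; 22−1 = 21
i=4: 21 = 3·7 (b=7); 7→8: 3·8 = 24; 24−1 = 23
i=5: 23 = 2·8 + 7 (b=8); 8→9: 2·9 + 7 = 25; 25−1 = 24
i=6: 24 = 2·9 + 6 (b=9); 9→10: 2·10 + 6 = 26; 26−1 = 25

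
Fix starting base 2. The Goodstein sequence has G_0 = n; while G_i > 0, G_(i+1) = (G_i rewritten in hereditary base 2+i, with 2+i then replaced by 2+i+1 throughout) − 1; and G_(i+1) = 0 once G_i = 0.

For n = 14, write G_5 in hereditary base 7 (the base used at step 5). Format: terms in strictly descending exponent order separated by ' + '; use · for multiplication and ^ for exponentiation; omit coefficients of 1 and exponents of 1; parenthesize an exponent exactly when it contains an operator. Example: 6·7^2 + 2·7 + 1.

7^(7 + 1) + 5·7^5 + 5·7^4 + 5·7^3 + 5·7^2 + 5·7 + 4

i=0: 14 = 2^(2 + 1) + 2^2 + 2 (b=2); 2→3: 3^(3 + 1) + 3^3 + 3 = 111; 111−1 = 110
i=1: 110 = 3^(3 + 1) + 3^3 + 2 (b=3); 3→4: 4^(4 + 1) + 4^4 + 2 = 1282; 1282−1 = 1281
i=2: 1281 = 4^(4 + 1) + 4^4 + 1 (b=4); 4→5: 5^(5 + 1) + 5^5 + 1 = 18751; 18751−1 = 18750
i=3: 18750 = 5^(5 + 1) + 5^5 (b=5); 5→6: 6^(6 + 1) + 6^6 = 326592; 326592−1 = 326591
i=4: 326591 = 6^(6 + 1) + 5·6^5 + 5·6^4 + 5·6^3 + 5·6^2 + 5·6 + 5 (b=6); 6→7: 7^(7 + 1) + 5·7^5 + 5·7^4 + 5·7^3 + 5·7^2 + 5·7 + 5 = 5862841; 5862841−1 = 5862840
i=5: 5862840 = 7^(7 + 1) + 5·7^5 + 5·7^4 + 5·7^3 + 5·7^2 + 5·7 + 4 (b=7); 7→8: 8^(8 + 1) + 5·8^5 + 5·8^4 + 5·8^3 + 5·8^2 + 5·8 + 4 = 134404972; 134404972−1 = 134404971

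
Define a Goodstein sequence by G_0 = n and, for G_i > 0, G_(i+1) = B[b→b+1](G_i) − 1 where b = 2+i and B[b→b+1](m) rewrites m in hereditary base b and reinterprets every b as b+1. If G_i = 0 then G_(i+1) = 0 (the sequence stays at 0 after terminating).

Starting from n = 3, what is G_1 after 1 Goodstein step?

3

base 2: 3 = 2 + 1; at 3: 3 + 1 = 4; next = 3
base 3: 3 = 3; at 4: 4 = 4; next = 3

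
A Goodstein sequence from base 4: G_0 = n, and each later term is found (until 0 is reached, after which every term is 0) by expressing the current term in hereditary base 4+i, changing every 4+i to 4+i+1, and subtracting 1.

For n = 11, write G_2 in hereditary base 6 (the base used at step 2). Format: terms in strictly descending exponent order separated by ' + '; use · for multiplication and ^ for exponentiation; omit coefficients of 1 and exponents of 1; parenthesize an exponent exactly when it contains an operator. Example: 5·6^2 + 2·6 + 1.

2·6 + 1

(0) 11|_4 = 2·4 + 3 ↦ 2·5 + 3|_5 = 13 ⇒ 12
(1) 12|_5 = 2·5 + 2 ↦ 2·6 + 2|_6 = 14 ⇒ 13
(2) 13|_6 = 2·6 + 1 ↦ 2·7 + 1|_7 = 15 ⇒ 14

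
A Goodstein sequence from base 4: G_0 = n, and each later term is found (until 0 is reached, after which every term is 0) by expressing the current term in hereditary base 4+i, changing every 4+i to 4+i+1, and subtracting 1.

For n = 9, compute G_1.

G_0=9  [base 4] 2·4 + 1  →[4↦5]→  2·5 + 1 = 11  −1 ⇒ G_1=10
G_1=10  [base 5] 2·5  →[5↦6]→  2·6 = 12  −1 ⇒ G_2=11

10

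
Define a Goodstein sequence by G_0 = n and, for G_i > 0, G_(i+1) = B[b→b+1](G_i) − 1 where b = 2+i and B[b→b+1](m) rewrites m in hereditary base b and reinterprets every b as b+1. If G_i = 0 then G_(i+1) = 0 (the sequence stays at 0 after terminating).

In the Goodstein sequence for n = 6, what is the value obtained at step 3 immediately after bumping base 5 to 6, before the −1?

6 —HB2→ 2^2 + 2 —bump→ 3^3 + 3 = 30 —(−1)→ 29
29 —HB3→ 3^3 + 2 —bump→ 4^4 + 2 = 258 —(−1)→ 257
257 —HB4→ 4^4 + 1 —bump→ 5^5 + 1 = 3126 —(−1)→ 3125

46656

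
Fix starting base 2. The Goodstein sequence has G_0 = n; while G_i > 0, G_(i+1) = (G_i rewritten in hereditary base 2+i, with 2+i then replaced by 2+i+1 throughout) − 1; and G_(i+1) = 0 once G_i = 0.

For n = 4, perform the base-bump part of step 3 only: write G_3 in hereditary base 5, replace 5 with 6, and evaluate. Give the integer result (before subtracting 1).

step 0: 4 = 2^2; sub 3 for 2: 3^3; = 27; G_1 = 27−1 = 26
step 1: 26 = 2·3^2 + 2·3 + 2; sub 4 for 3: 2·4^2 + 2·4 + 2; = 42; G_2 = 42−1 = 41
step 2: 41 = 2·4^2 + 2·4 + 1; sub 5 for 4: 2·5^2 + 2·5 + 1; = 61; G_3 = 61−1 = 60

84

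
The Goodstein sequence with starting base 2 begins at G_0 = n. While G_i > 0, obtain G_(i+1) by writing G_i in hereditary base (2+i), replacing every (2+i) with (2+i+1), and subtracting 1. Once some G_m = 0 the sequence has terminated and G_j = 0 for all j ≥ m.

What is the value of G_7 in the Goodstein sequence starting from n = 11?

[0] 11 ≡ 2^(2 + 1) + 2 + 1 (base 2). Lift 3: 85. −1: 84.
[1] 84 ≡ 3^(3 + 1) + 3 (base 3). Lift 4: 1028. −1: 1027.
[2] 1027 ≡ 4^(4 + 1) + 3 (base 4). Lift 5: 15628. −1: 15627.
[3] 15627 ≡ 5^(5 + 1) + 2 (base 5). Lift 6: 279938. −1: 279937.
[4] 279937 ≡ 6^(6 + 1) + 1 (base 6). Lift 7: 5764802. −1: 5764801.
[5] 5764801 ≡ 7^(7 + 1) (base 7). Lift 8: 134217728. −1: 134217727.
[6] 134217727 ≡ 7·8^8 + 7·8^7 + 7·8^6 + 7·8^5 + 7·8^4 + 7·8^3 + 7·8^2 + 7·8 + 7 (base 8). Lift 9: 2749609303. −1: 2749609302.
[7] 2749609302 ≡ 7·9^9 + 7·9^7 + 7·9^6 + 7·9^5 + 7·9^4 + 7·9^3 + 7·9^2 + 7·9 + 6 (base 9). Lift 10: 70077777776. −1: 70077777775.

2749609302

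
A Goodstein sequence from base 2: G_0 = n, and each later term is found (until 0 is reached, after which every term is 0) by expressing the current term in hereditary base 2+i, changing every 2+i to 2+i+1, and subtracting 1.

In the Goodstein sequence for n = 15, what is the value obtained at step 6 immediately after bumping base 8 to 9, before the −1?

G_0 = 15. HB_2(15) = 2^(2 + 1) + 2^2 + 2 + 1. Bump = 112. G_1 = 111.
G_1 = 111. HB_3(111) = 3^(3 + 1) + 3^3 + 3. Bump = 1284. G_2 = 1283.
G_2 = 1283. HB_4(1283) = 4^(4 + 1) + 4^4 + 3. Bump = 18753. G_3 = 18752.
G_3 = 18752. HB_5(18752) = 5^(5 + 1) + 5^5 + 2. Bump = 326594. G_4 = 326593.
G_4 = 326593. HB_6(326593) = 6^(6 + 1) + 6^6 + 1. Bump = 6588345. G_5 = 6588344.
G_5 = 6588344. HB_7(6588344) = 7^(7 + 1) + 7^7. Bump = 150994944. G_6 = 150994943.

3524450281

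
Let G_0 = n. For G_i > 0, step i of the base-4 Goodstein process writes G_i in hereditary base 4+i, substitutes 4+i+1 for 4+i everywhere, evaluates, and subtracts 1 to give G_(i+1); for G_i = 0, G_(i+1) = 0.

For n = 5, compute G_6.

1

base 4: 5 = 4 + 1; at 5: 5 + 1 = 6; next = 5
base 5: 5 = 5; at 6: 6 = 6; next = 5
base 6: 5 = 5; at 7: 5 = 5; next = 4
base 7: 4 = 4; at 8: 4 = 4; next = 3
base 8: 3 = 3; at 9: 3 = 3; next = 2
base 9: 2 = 2; at 10: 2 = 2; next = 1
base 10: 1 = 1; at 11: 1 = 1; next = 0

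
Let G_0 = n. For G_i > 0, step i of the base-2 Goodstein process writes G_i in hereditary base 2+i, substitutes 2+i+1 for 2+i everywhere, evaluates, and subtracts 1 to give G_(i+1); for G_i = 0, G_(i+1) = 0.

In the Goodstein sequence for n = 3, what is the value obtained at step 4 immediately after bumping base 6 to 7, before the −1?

1

3 —HB2→ 2 + 1 —bump→ 3 + 1 = 4 —(−1)→ 3
3 —HB3→ 3 —bump→ 4 = 4 —(−1)→ 3
3 —HB4→ 3 —bump→ 3 = 3 —(−1)→ 2
2 —HB5→ 2 —bump→ 2 = 2 —(−1)→ 1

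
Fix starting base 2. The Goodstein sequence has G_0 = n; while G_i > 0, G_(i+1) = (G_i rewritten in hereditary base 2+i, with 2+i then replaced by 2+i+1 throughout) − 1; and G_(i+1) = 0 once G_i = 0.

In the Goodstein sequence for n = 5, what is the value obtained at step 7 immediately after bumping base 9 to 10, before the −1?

3326

(0) 5|_2 = 2^2 + 1 ↦ 3^3 + 1|_3 = 28 ⇒ 27
(1) 27|_3 = 3^3 ↦ 4^4|_4 = 256 ⇒ 255
(2) 255|_4 = 3·4^3 + 3·4^2 + 3·4 + 3 ↦ 3·5^3 + 3·5^2 + 3·5 + 3|_5 = 468 ⇒ 467
(3) 467|_5 = 3·5^3 + 3·5^2 + 3·5 + 2 ↦ 3·6^3 + 3·6^2 + 3·6 + 2|_6 = 776 ⇒ 775
(4) 775|_6 = 3·6^3 + 3·6^2 + 3·6 + 1 ↦ 3·7^3 + 3·7^2 + 3·7 + 1|_7 = 1198 ⇒ 1197
(5) 1197|_7 = 3·7^3 + 3·7^2 + 3·7 ↦ 3·8^3 + 3·8^2 + 3·8|_8 = 1752 ⇒ 1751
(6) 1751|_8 = 3·8^3 + 3·8^2 + 2·8 + 7 ↦ 3·9^3 + 3·9^2 + 2·9 + 7|_9 = 2455 ⇒ 2454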